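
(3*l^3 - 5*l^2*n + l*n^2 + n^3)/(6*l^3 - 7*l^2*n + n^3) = (l - n)/(2*l - n)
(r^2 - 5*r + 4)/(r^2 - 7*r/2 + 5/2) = 2*(r - 4)/(2*r - 5)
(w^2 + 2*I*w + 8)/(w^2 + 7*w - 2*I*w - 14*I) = (w + 4*I)/(w + 7)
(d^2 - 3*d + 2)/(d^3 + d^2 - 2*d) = (d - 2)/(d*(d + 2))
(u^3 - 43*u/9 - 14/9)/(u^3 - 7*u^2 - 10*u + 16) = (u^2 - 2*u - 7/9)/(u^2 - 9*u + 8)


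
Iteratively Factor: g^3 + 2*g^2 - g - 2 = (g + 1)*(g^2 + g - 2) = (g + 1)*(g + 2)*(g - 1)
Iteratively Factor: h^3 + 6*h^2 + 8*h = (h + 2)*(h^2 + 4*h) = (h + 2)*(h + 4)*(h)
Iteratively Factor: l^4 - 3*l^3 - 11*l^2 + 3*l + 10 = (l + 1)*(l^3 - 4*l^2 - 7*l + 10) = (l + 1)*(l + 2)*(l^2 - 6*l + 5) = (l - 5)*(l + 1)*(l + 2)*(l - 1)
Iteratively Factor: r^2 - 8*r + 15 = (r - 3)*(r - 5)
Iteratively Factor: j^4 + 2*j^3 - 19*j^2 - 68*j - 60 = (j + 2)*(j^3 - 19*j - 30) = (j + 2)*(j + 3)*(j^2 - 3*j - 10) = (j + 2)^2*(j + 3)*(j - 5)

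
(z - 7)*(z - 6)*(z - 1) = z^3 - 14*z^2 + 55*z - 42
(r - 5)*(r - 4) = r^2 - 9*r + 20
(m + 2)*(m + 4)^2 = m^3 + 10*m^2 + 32*m + 32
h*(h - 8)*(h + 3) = h^3 - 5*h^2 - 24*h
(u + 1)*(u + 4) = u^2 + 5*u + 4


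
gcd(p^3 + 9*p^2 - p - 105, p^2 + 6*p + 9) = 1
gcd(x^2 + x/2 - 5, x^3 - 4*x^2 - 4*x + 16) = x - 2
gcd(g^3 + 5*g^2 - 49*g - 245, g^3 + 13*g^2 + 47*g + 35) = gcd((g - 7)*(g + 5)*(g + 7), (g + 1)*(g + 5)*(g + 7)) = g^2 + 12*g + 35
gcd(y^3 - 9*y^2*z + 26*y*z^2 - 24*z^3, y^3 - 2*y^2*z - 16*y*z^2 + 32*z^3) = y^2 - 6*y*z + 8*z^2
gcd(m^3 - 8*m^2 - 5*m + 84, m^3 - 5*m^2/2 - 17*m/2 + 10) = m - 4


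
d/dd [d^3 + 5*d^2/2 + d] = 3*d^2 + 5*d + 1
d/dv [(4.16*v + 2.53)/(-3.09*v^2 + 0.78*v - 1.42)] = (12.8544*v^2 + 15.6354*v - 7.8806)/(9.5481*v^4 - 4.8204*v^3 + 9.384*v^2 - 2.2152*v + 2.0164)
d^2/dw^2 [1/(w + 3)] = 2/(w + 3)^3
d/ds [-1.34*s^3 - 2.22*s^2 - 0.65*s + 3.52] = -4.02*s^2 - 4.44*s - 0.65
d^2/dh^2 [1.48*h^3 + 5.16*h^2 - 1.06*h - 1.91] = 8.88*h + 10.32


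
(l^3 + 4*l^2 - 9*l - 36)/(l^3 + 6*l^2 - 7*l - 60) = (l + 3)/(l + 5)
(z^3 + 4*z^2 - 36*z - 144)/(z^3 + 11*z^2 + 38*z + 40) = (z^2 - 36)/(z^2 + 7*z + 10)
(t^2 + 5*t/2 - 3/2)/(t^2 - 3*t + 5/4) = 2*(t + 3)/(2*t - 5)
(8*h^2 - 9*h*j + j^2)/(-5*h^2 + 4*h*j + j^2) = (-8*h + j)/(5*h + j)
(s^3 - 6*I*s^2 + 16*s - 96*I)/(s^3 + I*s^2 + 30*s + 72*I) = (s - 4*I)/(s + 3*I)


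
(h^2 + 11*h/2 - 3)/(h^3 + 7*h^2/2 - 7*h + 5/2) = (h + 6)/(h^2 + 4*h - 5)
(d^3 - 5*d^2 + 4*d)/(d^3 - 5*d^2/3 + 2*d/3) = 3*(d - 4)/(3*d - 2)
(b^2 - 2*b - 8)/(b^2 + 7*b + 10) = (b - 4)/(b + 5)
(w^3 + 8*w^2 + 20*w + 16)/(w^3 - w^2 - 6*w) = (w^2 + 6*w + 8)/(w*(w - 3))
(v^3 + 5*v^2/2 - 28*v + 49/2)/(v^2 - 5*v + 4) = (2*v^2 + 7*v - 49)/(2*(v - 4))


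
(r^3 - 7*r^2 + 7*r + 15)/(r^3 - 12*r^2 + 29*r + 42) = (r^2 - 8*r + 15)/(r^2 - 13*r + 42)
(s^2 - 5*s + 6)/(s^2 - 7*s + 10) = (s - 3)/(s - 5)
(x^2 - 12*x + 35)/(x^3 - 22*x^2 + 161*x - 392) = (x - 5)/(x^2 - 15*x + 56)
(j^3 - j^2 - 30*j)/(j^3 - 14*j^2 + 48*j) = (j + 5)/(j - 8)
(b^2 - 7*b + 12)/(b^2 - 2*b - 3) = (b - 4)/(b + 1)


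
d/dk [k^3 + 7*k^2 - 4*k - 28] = 3*k^2 + 14*k - 4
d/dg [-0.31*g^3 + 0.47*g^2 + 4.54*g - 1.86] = -0.93*g^2 + 0.94*g + 4.54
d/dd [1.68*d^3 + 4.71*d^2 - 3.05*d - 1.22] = 5.04*d^2 + 9.42*d - 3.05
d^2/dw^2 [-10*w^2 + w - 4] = -20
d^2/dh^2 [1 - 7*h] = 0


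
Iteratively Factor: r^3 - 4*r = (r)*(r^2 - 4) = r*(r + 2)*(r - 2)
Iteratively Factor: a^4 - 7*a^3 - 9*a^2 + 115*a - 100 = (a - 1)*(a^3 - 6*a^2 - 15*a + 100) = (a - 1)*(a + 4)*(a^2 - 10*a + 25) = (a - 5)*(a - 1)*(a + 4)*(a - 5)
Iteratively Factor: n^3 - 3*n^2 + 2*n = (n - 2)*(n^2 - n) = n*(n - 2)*(n - 1)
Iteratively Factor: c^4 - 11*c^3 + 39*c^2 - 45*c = (c - 3)*(c^3 - 8*c^2 + 15*c) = (c - 3)^2*(c^2 - 5*c) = c*(c - 3)^2*(c - 5)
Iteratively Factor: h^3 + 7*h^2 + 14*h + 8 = (h + 1)*(h^2 + 6*h + 8) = (h + 1)*(h + 2)*(h + 4)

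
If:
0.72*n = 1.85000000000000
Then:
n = 2.57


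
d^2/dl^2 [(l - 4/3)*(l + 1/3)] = 2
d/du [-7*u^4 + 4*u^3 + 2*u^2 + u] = -28*u^3 + 12*u^2 + 4*u + 1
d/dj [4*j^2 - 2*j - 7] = 8*j - 2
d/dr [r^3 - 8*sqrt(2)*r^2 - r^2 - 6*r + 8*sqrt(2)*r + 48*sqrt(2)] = 3*r^2 - 16*sqrt(2)*r - 2*r - 6 + 8*sqrt(2)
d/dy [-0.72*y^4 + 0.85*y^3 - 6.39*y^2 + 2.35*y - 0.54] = -2.88*y^3 + 2.55*y^2 - 12.78*y + 2.35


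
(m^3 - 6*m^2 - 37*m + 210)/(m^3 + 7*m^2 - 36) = (m^2 - 12*m + 35)/(m^2 + m - 6)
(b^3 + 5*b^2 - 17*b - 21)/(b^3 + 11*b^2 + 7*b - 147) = (b + 1)/(b + 7)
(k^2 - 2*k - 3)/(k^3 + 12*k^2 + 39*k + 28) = (k - 3)/(k^2 + 11*k + 28)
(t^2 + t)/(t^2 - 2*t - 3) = t/(t - 3)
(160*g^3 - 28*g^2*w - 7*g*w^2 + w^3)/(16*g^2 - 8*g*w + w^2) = (-40*g^2 - 3*g*w + w^2)/(-4*g + w)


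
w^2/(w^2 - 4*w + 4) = w^2/(w^2 - 4*w + 4)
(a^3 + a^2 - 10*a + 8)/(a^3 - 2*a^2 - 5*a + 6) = (a^2 + 2*a - 8)/(a^2 - a - 6)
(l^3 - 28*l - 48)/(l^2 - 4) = (l^2 - 2*l - 24)/(l - 2)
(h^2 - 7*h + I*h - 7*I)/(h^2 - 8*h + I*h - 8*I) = (h - 7)/(h - 8)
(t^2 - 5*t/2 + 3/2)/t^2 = 1 - 5/(2*t) + 3/(2*t^2)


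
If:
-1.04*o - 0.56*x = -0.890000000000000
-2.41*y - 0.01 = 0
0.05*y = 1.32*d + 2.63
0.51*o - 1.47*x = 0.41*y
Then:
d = -1.99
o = 0.72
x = 0.25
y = -0.00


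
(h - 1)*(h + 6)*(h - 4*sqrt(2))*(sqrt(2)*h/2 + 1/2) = sqrt(2)*h^4/2 - 7*h^3/2 + 5*sqrt(2)*h^3/2 - 35*h^2/2 - 5*sqrt(2)*h^2 - 10*sqrt(2)*h + 21*h + 12*sqrt(2)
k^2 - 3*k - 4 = (k - 4)*(k + 1)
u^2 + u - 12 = (u - 3)*(u + 4)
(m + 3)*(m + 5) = m^2 + 8*m + 15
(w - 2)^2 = w^2 - 4*w + 4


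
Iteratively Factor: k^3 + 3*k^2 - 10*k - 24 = (k + 4)*(k^2 - k - 6) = (k - 3)*(k + 4)*(k + 2)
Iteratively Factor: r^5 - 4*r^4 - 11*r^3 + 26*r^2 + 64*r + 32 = (r + 1)*(r^4 - 5*r^3 - 6*r^2 + 32*r + 32) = (r + 1)*(r + 2)*(r^3 - 7*r^2 + 8*r + 16) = (r - 4)*(r + 1)*(r + 2)*(r^2 - 3*r - 4) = (r - 4)*(r + 1)^2*(r + 2)*(r - 4)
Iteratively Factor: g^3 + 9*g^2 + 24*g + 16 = (g + 1)*(g^2 + 8*g + 16) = (g + 1)*(g + 4)*(g + 4)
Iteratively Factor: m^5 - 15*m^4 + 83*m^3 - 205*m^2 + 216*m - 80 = (m - 4)*(m^4 - 11*m^3 + 39*m^2 - 49*m + 20) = (m - 5)*(m - 4)*(m^3 - 6*m^2 + 9*m - 4) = (m - 5)*(m - 4)*(m - 1)*(m^2 - 5*m + 4) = (m - 5)*(m - 4)^2*(m - 1)*(m - 1)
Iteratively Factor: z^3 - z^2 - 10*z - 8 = (z - 4)*(z^2 + 3*z + 2) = (z - 4)*(z + 2)*(z + 1)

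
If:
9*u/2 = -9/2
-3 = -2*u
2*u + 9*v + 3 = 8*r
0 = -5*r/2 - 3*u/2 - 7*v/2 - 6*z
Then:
No Solution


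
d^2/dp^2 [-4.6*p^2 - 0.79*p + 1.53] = -9.20000000000000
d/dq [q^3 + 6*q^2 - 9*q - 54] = 3*q^2 + 12*q - 9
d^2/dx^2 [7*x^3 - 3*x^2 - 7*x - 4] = 42*x - 6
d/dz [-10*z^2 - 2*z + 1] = -20*z - 2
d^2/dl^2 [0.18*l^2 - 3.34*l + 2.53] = 0.360000000000000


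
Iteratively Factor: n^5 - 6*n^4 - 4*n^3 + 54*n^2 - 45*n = (n)*(n^4 - 6*n^3 - 4*n^2 + 54*n - 45) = n*(n - 5)*(n^3 - n^2 - 9*n + 9) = n*(n - 5)*(n - 3)*(n^2 + 2*n - 3) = n*(n - 5)*(n - 3)*(n - 1)*(n + 3)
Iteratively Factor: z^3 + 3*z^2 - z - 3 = (z + 3)*(z^2 - 1) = (z + 1)*(z + 3)*(z - 1)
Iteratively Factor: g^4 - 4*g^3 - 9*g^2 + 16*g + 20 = (g - 2)*(g^3 - 2*g^2 - 13*g - 10) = (g - 2)*(g + 2)*(g^2 - 4*g - 5) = (g - 2)*(g + 1)*(g + 2)*(g - 5)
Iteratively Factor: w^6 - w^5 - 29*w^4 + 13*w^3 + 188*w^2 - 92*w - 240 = (w + 4)*(w^5 - 5*w^4 - 9*w^3 + 49*w^2 - 8*w - 60) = (w - 5)*(w + 4)*(w^4 - 9*w^2 + 4*w + 12) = (w - 5)*(w - 2)*(w + 4)*(w^3 + 2*w^2 - 5*w - 6) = (w - 5)*(w - 2)*(w + 3)*(w + 4)*(w^2 - w - 2) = (w - 5)*(w - 2)*(w + 1)*(w + 3)*(w + 4)*(w - 2)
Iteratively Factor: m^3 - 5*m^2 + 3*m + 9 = (m - 3)*(m^2 - 2*m - 3) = (m - 3)^2*(m + 1)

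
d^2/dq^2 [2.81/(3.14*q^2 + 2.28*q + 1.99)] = (-55.410952*q^2 - 40.234704*q + 2.81*(6.28*q + 2.28)*(12.56*q + 4.56) - 35.117132)/(3.14*q^2 + 2.28*q + 1.99)^3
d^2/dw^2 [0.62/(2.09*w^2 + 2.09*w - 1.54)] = (-5.416444*w^2 - 5.416444*w + 0.62*(4.18*w + 2.09)*(8.36*w + 4.18) + 3.991064)/(2.09*w^2 + 2.09*w - 1.54)^3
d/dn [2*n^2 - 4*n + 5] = 4*n - 4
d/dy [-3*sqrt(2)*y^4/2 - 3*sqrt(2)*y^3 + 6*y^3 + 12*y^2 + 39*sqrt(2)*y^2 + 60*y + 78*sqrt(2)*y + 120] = -6*sqrt(2)*y^3 - 9*sqrt(2)*y^2 + 18*y^2 + 24*y + 78*sqrt(2)*y + 60 + 78*sqrt(2)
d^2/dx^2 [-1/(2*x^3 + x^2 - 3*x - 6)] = 2*((6*x + 1)*(2*x^3 + x^2 - 3*x - 6) - (6*x^2 + 2*x - 3)^2)/(2*x^3 + x^2 - 3*x - 6)^3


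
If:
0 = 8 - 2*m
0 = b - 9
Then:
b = 9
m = 4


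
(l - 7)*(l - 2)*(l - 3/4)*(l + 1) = l^4 - 35*l^3/4 + 11*l^2 + 41*l/4 - 21/2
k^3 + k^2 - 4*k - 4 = (k - 2)*(k + 1)*(k + 2)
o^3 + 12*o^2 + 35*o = o*(o + 5)*(o + 7)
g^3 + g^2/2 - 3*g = g*(g - 3/2)*(g + 2)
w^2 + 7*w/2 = w*(w + 7/2)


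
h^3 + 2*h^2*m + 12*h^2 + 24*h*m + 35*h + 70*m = (h + 5)*(h + 7)*(h + 2*m)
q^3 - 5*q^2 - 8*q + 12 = (q - 6)*(q - 1)*(q + 2)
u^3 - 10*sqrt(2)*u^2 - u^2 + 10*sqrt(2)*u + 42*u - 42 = (u - 1)*(u - 7*sqrt(2))*(u - 3*sqrt(2))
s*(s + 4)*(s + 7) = s^3 + 11*s^2 + 28*s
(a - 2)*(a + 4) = a^2 + 2*a - 8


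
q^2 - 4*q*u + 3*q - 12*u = (q + 3)*(q - 4*u)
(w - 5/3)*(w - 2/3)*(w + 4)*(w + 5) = w^4 + 20*w^3/3 + w^2/9 - 110*w/3 + 200/9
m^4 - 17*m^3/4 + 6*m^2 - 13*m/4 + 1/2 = (m - 2)*(m - 1)^2*(m - 1/4)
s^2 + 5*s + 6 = (s + 2)*(s + 3)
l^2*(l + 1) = l^3 + l^2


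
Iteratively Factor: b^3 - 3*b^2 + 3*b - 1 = (b - 1)*(b^2 - 2*b + 1) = (b - 1)^2*(b - 1)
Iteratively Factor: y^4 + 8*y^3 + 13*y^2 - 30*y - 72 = (y + 4)*(y^3 + 4*y^2 - 3*y - 18) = (y + 3)*(y + 4)*(y^2 + y - 6) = (y - 2)*(y + 3)*(y + 4)*(y + 3)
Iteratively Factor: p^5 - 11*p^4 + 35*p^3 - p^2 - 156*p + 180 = (p + 2)*(p^4 - 13*p^3 + 61*p^2 - 123*p + 90) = (p - 2)*(p + 2)*(p^3 - 11*p^2 + 39*p - 45) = (p - 3)*(p - 2)*(p + 2)*(p^2 - 8*p + 15) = (p - 3)^2*(p - 2)*(p + 2)*(p - 5)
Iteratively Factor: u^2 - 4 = (u + 2)*(u - 2)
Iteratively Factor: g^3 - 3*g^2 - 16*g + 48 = (g + 4)*(g^2 - 7*g + 12) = (g - 4)*(g + 4)*(g - 3)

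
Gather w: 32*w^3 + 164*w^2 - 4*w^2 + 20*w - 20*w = 32*w^3 + 160*w^2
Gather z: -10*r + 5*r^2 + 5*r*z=5*r^2 + 5*r*z - 10*r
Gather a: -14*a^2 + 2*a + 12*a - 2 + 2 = -14*a^2 + 14*a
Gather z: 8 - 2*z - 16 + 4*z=2*z - 8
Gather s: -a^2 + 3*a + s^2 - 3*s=-a^2 + 3*a + s^2 - 3*s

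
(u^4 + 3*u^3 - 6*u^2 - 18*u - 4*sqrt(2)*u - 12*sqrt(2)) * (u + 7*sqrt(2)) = u^5 + 3*u^4 + 7*sqrt(2)*u^4 - 6*u^3 + 21*sqrt(2)*u^3 - 46*sqrt(2)*u^2 - 18*u^2 - 138*sqrt(2)*u - 56*u - 168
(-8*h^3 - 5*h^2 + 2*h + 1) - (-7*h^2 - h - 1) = -8*h^3 + 2*h^2 + 3*h + 2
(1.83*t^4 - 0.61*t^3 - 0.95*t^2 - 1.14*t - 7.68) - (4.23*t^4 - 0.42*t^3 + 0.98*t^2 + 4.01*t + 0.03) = -2.4*t^4 - 0.19*t^3 - 1.93*t^2 - 5.15*t - 7.71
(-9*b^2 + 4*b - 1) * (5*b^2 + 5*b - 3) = -45*b^4 - 25*b^3 + 42*b^2 - 17*b + 3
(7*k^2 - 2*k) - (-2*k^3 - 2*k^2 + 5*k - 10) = 2*k^3 + 9*k^2 - 7*k + 10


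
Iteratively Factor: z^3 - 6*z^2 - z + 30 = (z - 5)*(z^2 - z - 6) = (z - 5)*(z + 2)*(z - 3)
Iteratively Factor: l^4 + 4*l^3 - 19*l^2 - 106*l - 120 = (l + 2)*(l^3 + 2*l^2 - 23*l - 60) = (l + 2)*(l + 3)*(l^2 - l - 20) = (l + 2)*(l + 3)*(l + 4)*(l - 5)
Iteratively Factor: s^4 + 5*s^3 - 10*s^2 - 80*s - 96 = (s + 3)*(s^3 + 2*s^2 - 16*s - 32) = (s - 4)*(s + 3)*(s^2 + 6*s + 8) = (s - 4)*(s + 3)*(s + 4)*(s + 2)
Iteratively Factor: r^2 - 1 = (r - 1)*(r + 1)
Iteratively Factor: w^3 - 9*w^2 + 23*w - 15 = (w - 3)*(w^2 - 6*w + 5) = (w - 5)*(w - 3)*(w - 1)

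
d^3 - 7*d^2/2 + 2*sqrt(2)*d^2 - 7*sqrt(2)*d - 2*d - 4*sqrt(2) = (d - 4)*(d + 1/2)*(d + 2*sqrt(2))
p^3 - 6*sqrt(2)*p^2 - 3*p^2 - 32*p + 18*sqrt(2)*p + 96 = (p - 3)*(p - 8*sqrt(2))*(p + 2*sqrt(2))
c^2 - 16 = (c - 4)*(c + 4)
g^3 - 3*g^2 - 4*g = g*(g - 4)*(g + 1)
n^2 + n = n*(n + 1)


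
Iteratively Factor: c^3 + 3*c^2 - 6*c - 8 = (c + 1)*(c^2 + 2*c - 8) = (c + 1)*(c + 4)*(c - 2)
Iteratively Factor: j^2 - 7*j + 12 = (j - 3)*(j - 4)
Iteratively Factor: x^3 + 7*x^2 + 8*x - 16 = (x + 4)*(x^2 + 3*x - 4) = (x - 1)*(x + 4)*(x + 4)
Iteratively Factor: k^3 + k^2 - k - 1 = (k - 1)*(k^2 + 2*k + 1) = (k - 1)*(k + 1)*(k + 1)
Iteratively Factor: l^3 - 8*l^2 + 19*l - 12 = (l - 3)*(l^2 - 5*l + 4) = (l - 4)*(l - 3)*(l - 1)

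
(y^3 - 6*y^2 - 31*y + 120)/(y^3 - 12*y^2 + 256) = (y^2 + 2*y - 15)/(y^2 - 4*y - 32)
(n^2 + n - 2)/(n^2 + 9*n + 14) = (n - 1)/(n + 7)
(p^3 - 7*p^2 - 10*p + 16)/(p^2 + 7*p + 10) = (p^2 - 9*p + 8)/(p + 5)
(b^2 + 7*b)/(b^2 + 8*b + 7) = b/(b + 1)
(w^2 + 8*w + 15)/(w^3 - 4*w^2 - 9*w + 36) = (w + 5)/(w^2 - 7*w + 12)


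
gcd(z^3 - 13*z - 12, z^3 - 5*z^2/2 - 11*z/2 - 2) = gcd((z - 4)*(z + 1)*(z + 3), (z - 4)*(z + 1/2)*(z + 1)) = z^2 - 3*z - 4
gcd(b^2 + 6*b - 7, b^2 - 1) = b - 1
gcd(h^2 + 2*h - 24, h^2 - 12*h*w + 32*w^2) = 1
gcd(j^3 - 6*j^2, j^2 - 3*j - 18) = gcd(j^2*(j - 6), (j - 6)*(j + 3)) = j - 6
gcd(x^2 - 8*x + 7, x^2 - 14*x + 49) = x - 7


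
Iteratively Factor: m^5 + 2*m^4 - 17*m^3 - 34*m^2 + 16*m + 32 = (m + 4)*(m^4 - 2*m^3 - 9*m^2 + 2*m + 8) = (m + 1)*(m + 4)*(m^3 - 3*m^2 - 6*m + 8) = (m - 1)*(m + 1)*(m + 4)*(m^2 - 2*m - 8) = (m - 1)*(m + 1)*(m + 2)*(m + 4)*(m - 4)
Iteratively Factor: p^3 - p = (p)*(p^2 - 1) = p*(p - 1)*(p + 1)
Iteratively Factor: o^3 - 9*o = (o + 3)*(o^2 - 3*o) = (o - 3)*(o + 3)*(o)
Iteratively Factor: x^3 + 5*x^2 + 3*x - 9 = (x + 3)*(x^2 + 2*x - 3) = (x + 3)^2*(x - 1)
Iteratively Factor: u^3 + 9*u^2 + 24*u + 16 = (u + 4)*(u^2 + 5*u + 4) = (u + 4)^2*(u + 1)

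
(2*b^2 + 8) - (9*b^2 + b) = -7*b^2 - b + 8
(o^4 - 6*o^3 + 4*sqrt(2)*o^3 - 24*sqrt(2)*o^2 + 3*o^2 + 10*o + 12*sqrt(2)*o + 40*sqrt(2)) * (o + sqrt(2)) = o^5 - 6*o^4 + 5*sqrt(2)*o^4 - 30*sqrt(2)*o^3 + 11*o^3 - 38*o^2 + 15*sqrt(2)*o^2 + 24*o + 50*sqrt(2)*o + 80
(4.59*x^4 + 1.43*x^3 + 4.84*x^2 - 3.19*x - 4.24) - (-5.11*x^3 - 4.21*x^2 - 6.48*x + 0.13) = 4.59*x^4 + 6.54*x^3 + 9.05*x^2 + 3.29*x - 4.37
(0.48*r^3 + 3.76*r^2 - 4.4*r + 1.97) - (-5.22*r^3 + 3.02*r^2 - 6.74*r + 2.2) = 5.7*r^3 + 0.74*r^2 + 2.34*r - 0.23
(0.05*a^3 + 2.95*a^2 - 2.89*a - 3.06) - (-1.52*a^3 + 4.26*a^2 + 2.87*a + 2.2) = 1.57*a^3 - 1.31*a^2 - 5.76*a - 5.26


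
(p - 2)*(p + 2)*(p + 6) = p^3 + 6*p^2 - 4*p - 24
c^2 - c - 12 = (c - 4)*(c + 3)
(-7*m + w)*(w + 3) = -7*m*w - 21*m + w^2 + 3*w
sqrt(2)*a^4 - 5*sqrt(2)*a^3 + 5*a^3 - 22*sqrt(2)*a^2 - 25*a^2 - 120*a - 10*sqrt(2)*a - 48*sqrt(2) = (a - 8)*(a + 3)*(a + 2*sqrt(2))*(sqrt(2)*a + 1)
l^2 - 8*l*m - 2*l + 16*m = (l - 2)*(l - 8*m)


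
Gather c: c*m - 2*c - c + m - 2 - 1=c*(m - 3) + m - 3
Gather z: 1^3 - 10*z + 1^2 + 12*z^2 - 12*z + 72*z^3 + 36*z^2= 72*z^3 + 48*z^2 - 22*z + 2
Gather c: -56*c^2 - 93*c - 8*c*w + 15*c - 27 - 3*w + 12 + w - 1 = -56*c^2 + c*(-8*w - 78) - 2*w - 16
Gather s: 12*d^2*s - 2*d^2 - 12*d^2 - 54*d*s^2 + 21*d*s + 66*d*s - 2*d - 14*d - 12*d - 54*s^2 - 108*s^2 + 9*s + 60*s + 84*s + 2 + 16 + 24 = -14*d^2 - 28*d + s^2*(-54*d - 162) + s*(12*d^2 + 87*d + 153) + 42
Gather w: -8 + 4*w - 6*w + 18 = 10 - 2*w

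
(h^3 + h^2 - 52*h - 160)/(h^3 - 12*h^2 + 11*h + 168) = (h^2 + 9*h + 20)/(h^2 - 4*h - 21)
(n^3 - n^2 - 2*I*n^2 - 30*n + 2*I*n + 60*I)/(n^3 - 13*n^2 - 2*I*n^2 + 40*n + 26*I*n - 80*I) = (n^2 - n - 30)/(n^2 - 13*n + 40)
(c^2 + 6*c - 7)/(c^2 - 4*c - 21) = (-c^2 - 6*c + 7)/(-c^2 + 4*c + 21)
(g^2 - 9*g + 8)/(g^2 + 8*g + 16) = (g^2 - 9*g + 8)/(g^2 + 8*g + 16)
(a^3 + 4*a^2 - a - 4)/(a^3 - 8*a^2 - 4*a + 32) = (a^3 + 4*a^2 - a - 4)/(a^3 - 8*a^2 - 4*a + 32)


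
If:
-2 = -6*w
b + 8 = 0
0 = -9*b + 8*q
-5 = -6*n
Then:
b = -8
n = 5/6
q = -9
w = 1/3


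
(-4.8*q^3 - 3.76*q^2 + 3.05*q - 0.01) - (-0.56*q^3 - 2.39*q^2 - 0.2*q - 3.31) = -4.24*q^3 - 1.37*q^2 + 3.25*q + 3.3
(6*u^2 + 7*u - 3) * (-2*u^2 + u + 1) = -12*u^4 - 8*u^3 + 19*u^2 + 4*u - 3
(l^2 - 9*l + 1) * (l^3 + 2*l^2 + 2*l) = l^5 - 7*l^4 - 15*l^3 - 16*l^2 + 2*l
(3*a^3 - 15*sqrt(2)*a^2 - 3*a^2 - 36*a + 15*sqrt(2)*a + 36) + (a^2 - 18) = 3*a^3 - 15*sqrt(2)*a^2 - 2*a^2 - 36*a + 15*sqrt(2)*a + 18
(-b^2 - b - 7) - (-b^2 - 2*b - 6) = b - 1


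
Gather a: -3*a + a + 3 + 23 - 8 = 18 - 2*a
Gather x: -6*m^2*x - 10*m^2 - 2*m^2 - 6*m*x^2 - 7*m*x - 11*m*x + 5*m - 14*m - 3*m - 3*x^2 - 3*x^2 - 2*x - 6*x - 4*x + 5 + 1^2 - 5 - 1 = -12*m^2 - 12*m + x^2*(-6*m - 6) + x*(-6*m^2 - 18*m - 12)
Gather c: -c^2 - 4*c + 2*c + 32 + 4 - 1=-c^2 - 2*c + 35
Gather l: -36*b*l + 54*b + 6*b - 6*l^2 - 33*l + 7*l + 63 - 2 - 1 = 60*b - 6*l^2 + l*(-36*b - 26) + 60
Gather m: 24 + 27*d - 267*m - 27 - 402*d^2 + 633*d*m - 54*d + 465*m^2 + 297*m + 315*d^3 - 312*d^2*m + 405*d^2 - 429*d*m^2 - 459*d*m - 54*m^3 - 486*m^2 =315*d^3 + 3*d^2 - 27*d - 54*m^3 + m^2*(-429*d - 21) + m*(-312*d^2 + 174*d + 30) - 3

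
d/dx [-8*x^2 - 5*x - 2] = -16*x - 5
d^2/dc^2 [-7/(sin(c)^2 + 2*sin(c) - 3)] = (-42*sin(c) + 28*cos(c)^2 - 126)*cos(c)^2/(sin(c)^2 + 2*sin(c) - 3)^3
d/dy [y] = 1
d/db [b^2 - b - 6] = 2*b - 1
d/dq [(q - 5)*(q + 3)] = 2*q - 2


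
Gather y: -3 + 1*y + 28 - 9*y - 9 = 16 - 8*y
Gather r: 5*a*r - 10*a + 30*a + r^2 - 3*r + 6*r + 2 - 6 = 20*a + r^2 + r*(5*a + 3) - 4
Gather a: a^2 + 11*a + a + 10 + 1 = a^2 + 12*a + 11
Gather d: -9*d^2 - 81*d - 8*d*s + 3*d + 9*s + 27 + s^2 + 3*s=-9*d^2 + d*(-8*s - 78) + s^2 + 12*s + 27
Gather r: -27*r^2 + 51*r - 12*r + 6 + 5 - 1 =-27*r^2 + 39*r + 10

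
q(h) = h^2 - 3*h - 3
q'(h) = 2*h - 3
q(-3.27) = 17.50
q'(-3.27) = -9.54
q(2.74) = -3.71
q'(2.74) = 2.48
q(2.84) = -3.45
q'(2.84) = 2.68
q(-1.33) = 2.76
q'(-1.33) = -5.66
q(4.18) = 1.93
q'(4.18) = 5.36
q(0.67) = -4.56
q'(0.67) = -1.66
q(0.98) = -4.98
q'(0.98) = -1.04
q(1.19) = -5.15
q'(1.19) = -0.62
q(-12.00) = 177.00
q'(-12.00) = -27.00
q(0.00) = -3.00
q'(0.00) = -3.00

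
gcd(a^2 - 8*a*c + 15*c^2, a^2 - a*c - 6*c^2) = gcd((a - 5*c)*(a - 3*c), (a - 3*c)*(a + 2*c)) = a - 3*c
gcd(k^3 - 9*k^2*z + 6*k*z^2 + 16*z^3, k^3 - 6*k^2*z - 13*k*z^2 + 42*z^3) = -k + 2*z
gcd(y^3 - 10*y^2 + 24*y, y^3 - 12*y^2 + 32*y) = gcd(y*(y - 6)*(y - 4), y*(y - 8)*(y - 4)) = y^2 - 4*y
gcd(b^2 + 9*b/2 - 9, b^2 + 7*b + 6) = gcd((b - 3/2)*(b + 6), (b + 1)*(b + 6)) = b + 6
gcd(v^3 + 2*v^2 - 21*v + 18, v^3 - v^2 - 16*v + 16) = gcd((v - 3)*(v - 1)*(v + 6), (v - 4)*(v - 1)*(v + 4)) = v - 1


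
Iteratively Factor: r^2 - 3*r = (r)*(r - 3)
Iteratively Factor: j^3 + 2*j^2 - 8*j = (j - 2)*(j^2 + 4*j) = (j - 2)*(j + 4)*(j)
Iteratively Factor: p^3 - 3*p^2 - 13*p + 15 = (p - 1)*(p^2 - 2*p - 15) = (p - 1)*(p + 3)*(p - 5)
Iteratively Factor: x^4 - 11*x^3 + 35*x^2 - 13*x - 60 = (x - 3)*(x^3 - 8*x^2 + 11*x + 20) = (x - 5)*(x - 3)*(x^2 - 3*x - 4) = (x - 5)*(x - 3)*(x + 1)*(x - 4)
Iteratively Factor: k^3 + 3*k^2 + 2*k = (k + 1)*(k^2 + 2*k) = k*(k + 1)*(k + 2)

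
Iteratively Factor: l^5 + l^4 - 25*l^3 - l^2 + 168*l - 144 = (l - 3)*(l^4 + 4*l^3 - 13*l^2 - 40*l + 48) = (l - 3)*(l + 4)*(l^3 - 13*l + 12) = (l - 3)*(l + 4)^2*(l^2 - 4*l + 3) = (l - 3)*(l - 1)*(l + 4)^2*(l - 3)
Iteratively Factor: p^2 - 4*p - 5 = (p - 5)*(p + 1)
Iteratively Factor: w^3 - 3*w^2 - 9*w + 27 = (w - 3)*(w^2 - 9) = (w - 3)*(w + 3)*(w - 3)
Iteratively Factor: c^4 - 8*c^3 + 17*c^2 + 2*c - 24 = (c - 4)*(c^3 - 4*c^2 + c + 6) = (c - 4)*(c - 3)*(c^2 - c - 2) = (c - 4)*(c - 3)*(c + 1)*(c - 2)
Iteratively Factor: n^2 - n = (n - 1)*(n)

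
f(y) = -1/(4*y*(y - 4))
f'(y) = 1/(4*y*(y - 4)^2) + 1/(4*y^2*(y - 4))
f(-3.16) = -0.01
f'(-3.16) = -0.01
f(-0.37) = -0.15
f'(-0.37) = -0.45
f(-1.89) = -0.02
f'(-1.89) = -0.02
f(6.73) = -0.01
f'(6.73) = 0.01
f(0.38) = 0.18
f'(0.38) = -0.43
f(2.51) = 0.07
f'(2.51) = 0.02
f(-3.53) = -0.01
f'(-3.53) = -0.00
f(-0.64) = -0.08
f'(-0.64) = -0.15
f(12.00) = 0.00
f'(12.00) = 0.00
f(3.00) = 0.08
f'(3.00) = 0.06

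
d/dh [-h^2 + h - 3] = 1 - 2*h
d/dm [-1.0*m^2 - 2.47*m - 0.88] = -2.0*m - 2.47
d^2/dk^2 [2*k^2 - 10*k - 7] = 4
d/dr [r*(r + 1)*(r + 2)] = 3*r^2 + 6*r + 2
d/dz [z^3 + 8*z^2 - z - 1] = 3*z^2 + 16*z - 1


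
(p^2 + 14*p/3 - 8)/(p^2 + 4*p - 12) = (p - 4/3)/(p - 2)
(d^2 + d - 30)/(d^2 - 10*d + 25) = (d + 6)/(d - 5)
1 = 1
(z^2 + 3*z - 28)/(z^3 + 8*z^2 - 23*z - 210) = (z - 4)/(z^2 + z - 30)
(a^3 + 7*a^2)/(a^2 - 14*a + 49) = a^2*(a + 7)/(a^2 - 14*a + 49)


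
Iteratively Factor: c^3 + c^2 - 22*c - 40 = (c - 5)*(c^2 + 6*c + 8) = (c - 5)*(c + 2)*(c + 4)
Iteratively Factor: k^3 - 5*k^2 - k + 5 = (k - 5)*(k^2 - 1) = (k - 5)*(k - 1)*(k + 1)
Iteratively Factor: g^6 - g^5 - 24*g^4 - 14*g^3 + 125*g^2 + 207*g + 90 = (g + 1)*(g^5 - 2*g^4 - 22*g^3 + 8*g^2 + 117*g + 90) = (g - 3)*(g + 1)*(g^4 + g^3 - 19*g^2 - 49*g - 30) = (g - 3)*(g + 1)*(g + 2)*(g^3 - g^2 - 17*g - 15) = (g - 3)*(g + 1)^2*(g + 2)*(g^2 - 2*g - 15) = (g - 3)*(g + 1)^2*(g + 2)*(g + 3)*(g - 5)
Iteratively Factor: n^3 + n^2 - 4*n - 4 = (n + 2)*(n^2 - n - 2) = (n + 1)*(n + 2)*(n - 2)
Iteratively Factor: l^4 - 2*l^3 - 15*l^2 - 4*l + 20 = (l + 2)*(l^3 - 4*l^2 - 7*l + 10) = (l - 1)*(l + 2)*(l^2 - 3*l - 10) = (l - 5)*(l - 1)*(l + 2)*(l + 2)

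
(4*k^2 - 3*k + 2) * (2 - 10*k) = -40*k^3 + 38*k^2 - 26*k + 4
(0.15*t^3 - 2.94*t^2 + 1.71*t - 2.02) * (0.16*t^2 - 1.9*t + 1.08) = 0.024*t^5 - 0.7554*t^4 + 6.0216*t^3 - 6.7474*t^2 + 5.6848*t - 2.1816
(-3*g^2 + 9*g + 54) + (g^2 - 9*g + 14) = 68 - 2*g^2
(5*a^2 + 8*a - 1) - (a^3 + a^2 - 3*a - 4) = -a^3 + 4*a^2 + 11*a + 3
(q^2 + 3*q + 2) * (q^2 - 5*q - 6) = q^4 - 2*q^3 - 19*q^2 - 28*q - 12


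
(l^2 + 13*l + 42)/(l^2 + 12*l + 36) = (l + 7)/(l + 6)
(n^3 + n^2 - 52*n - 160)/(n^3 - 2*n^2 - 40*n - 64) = (n + 5)/(n + 2)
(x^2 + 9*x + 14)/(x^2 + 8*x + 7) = (x + 2)/(x + 1)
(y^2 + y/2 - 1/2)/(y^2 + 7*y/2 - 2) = (y + 1)/(y + 4)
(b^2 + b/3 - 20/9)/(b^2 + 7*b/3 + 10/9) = (3*b - 4)/(3*b + 2)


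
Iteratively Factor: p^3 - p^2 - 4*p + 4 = (p - 1)*(p^2 - 4) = (p - 2)*(p - 1)*(p + 2)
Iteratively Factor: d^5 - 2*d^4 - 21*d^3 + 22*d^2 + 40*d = (d - 5)*(d^4 + 3*d^3 - 6*d^2 - 8*d) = (d - 5)*(d + 1)*(d^3 + 2*d^2 - 8*d) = (d - 5)*(d - 2)*(d + 1)*(d^2 + 4*d) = (d - 5)*(d - 2)*(d + 1)*(d + 4)*(d)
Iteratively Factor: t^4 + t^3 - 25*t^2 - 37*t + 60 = (t + 3)*(t^3 - 2*t^2 - 19*t + 20) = (t - 5)*(t + 3)*(t^2 + 3*t - 4) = (t - 5)*(t - 1)*(t + 3)*(t + 4)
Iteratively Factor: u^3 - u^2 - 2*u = (u - 2)*(u^2 + u) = (u - 2)*(u + 1)*(u)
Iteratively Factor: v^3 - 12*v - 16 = (v + 2)*(v^2 - 2*v - 8) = (v + 2)^2*(v - 4)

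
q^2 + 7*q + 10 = (q + 2)*(q + 5)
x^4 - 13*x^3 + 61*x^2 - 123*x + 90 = (x - 5)*(x - 3)^2*(x - 2)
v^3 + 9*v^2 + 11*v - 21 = (v - 1)*(v + 3)*(v + 7)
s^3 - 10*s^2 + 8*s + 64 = (s - 8)*(s - 4)*(s + 2)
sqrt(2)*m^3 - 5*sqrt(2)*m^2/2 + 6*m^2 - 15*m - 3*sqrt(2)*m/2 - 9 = (m - 3)*(m + 3*sqrt(2))*(sqrt(2)*m + sqrt(2)/2)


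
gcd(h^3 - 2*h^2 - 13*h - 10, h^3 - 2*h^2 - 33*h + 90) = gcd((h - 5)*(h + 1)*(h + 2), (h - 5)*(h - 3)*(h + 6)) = h - 5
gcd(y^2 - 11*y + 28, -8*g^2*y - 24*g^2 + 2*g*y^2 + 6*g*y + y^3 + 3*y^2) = 1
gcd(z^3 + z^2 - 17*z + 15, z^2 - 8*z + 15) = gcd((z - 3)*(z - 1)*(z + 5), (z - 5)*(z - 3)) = z - 3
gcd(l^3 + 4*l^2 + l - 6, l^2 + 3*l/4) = 1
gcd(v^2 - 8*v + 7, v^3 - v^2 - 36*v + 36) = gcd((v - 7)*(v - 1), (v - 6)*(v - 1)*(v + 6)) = v - 1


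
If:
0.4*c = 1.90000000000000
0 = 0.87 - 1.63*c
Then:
No Solution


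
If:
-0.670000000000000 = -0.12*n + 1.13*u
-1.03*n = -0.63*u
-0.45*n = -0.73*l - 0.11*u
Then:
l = -0.14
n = -0.39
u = -0.63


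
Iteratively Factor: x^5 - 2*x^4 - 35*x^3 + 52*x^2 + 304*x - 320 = (x - 5)*(x^4 + 3*x^3 - 20*x^2 - 48*x + 64) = (x - 5)*(x - 4)*(x^3 + 7*x^2 + 8*x - 16) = (x - 5)*(x - 4)*(x + 4)*(x^2 + 3*x - 4) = (x - 5)*(x - 4)*(x - 1)*(x + 4)*(x + 4)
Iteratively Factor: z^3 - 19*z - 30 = (z + 3)*(z^2 - 3*z - 10) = (z + 2)*(z + 3)*(z - 5)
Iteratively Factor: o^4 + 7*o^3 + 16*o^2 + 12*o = (o + 2)*(o^3 + 5*o^2 + 6*o) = o*(o + 2)*(o^2 + 5*o + 6) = o*(o + 2)*(o + 3)*(o + 2)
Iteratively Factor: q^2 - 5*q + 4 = (q - 4)*(q - 1)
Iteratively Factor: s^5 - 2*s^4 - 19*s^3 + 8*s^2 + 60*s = (s - 5)*(s^4 + 3*s^3 - 4*s^2 - 12*s) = (s - 5)*(s + 3)*(s^3 - 4*s) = (s - 5)*(s - 2)*(s + 3)*(s^2 + 2*s) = s*(s - 5)*(s - 2)*(s + 3)*(s + 2)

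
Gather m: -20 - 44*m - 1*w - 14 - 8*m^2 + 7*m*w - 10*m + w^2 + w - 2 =-8*m^2 + m*(7*w - 54) + w^2 - 36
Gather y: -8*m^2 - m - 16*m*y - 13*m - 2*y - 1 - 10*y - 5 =-8*m^2 - 14*m + y*(-16*m - 12) - 6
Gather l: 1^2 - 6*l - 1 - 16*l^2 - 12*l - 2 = -16*l^2 - 18*l - 2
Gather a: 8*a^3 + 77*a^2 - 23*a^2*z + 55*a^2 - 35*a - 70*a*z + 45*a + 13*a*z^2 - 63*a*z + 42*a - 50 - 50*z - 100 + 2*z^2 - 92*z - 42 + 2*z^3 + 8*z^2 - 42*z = 8*a^3 + a^2*(132 - 23*z) + a*(13*z^2 - 133*z + 52) + 2*z^3 + 10*z^2 - 184*z - 192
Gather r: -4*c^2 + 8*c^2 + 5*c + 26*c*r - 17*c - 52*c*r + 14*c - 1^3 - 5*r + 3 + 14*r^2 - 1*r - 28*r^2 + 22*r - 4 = 4*c^2 + 2*c - 14*r^2 + r*(16 - 26*c) - 2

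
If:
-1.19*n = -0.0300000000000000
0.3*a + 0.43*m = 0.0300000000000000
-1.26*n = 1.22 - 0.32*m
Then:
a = -5.51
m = 3.91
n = 0.03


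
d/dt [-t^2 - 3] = -2*t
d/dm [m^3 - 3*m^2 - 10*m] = 3*m^2 - 6*m - 10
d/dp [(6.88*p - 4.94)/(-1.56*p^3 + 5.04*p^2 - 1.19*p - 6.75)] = (21.4656*p^3 - 57.7944*p^2 + 49.7952*p - 52.3186)/(2.4336*p^6 - 15.7248*p^5 + 29.1144*p^4 + 9.0648*p^3 - 66.6239*p^2 + 16.065*p + 45.5625)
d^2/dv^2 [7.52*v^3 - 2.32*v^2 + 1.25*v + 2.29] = 45.12*v - 4.64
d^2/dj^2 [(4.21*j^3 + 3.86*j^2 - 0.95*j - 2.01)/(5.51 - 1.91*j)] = (-30.717002*j^3 + 265.838766*j^2 - 766.896126*j - 199.71882)/(6.967871*j^3 - 60.303093*j^2 + 173.963373*j - 167.284151)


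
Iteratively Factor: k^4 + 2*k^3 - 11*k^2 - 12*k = (k + 1)*(k^3 + k^2 - 12*k) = (k + 1)*(k + 4)*(k^2 - 3*k) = (k - 3)*(k + 1)*(k + 4)*(k)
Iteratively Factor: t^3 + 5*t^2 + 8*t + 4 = (t + 2)*(t^2 + 3*t + 2) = (t + 1)*(t + 2)*(t + 2)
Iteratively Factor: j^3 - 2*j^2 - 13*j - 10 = (j + 2)*(j^2 - 4*j - 5) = (j + 1)*(j + 2)*(j - 5)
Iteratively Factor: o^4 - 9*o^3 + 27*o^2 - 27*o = (o - 3)*(o^3 - 6*o^2 + 9*o) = (o - 3)^2*(o^2 - 3*o) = o*(o - 3)^2*(o - 3)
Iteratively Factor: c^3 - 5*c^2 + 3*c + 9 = (c - 3)*(c^2 - 2*c - 3) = (c - 3)*(c + 1)*(c - 3)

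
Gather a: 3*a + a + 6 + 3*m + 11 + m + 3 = 4*a + 4*m + 20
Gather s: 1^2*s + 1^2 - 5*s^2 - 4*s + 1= -5*s^2 - 3*s + 2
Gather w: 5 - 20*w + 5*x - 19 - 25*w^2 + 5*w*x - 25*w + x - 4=-25*w^2 + w*(5*x - 45) + 6*x - 18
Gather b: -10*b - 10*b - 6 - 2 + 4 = -20*b - 4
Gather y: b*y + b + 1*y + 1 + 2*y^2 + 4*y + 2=b + 2*y^2 + y*(b + 5) + 3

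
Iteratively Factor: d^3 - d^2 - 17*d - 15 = (d - 5)*(d^2 + 4*d + 3) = (d - 5)*(d + 1)*(d + 3)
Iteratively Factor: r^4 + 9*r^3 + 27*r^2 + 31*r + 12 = (r + 4)*(r^3 + 5*r^2 + 7*r + 3) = (r + 3)*(r + 4)*(r^2 + 2*r + 1) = (r + 1)*(r + 3)*(r + 4)*(r + 1)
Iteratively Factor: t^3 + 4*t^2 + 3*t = (t + 3)*(t^2 + t) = t*(t + 3)*(t + 1)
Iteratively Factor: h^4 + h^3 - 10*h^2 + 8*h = (h + 4)*(h^3 - 3*h^2 + 2*h) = (h - 1)*(h + 4)*(h^2 - 2*h) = (h - 2)*(h - 1)*(h + 4)*(h)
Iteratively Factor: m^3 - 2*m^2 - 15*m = (m)*(m^2 - 2*m - 15) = m*(m + 3)*(m - 5)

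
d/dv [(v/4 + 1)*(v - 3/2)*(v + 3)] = 3*v^2/4 + 11*v/4 + 3/8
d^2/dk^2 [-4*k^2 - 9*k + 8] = -8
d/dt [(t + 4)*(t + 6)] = 2*t + 10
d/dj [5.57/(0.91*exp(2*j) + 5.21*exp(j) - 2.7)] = (-10.1374*exp(j) - 29.0197)*exp(j)/(0.91*exp(2*j) + 5.21*exp(j) - 2.7)^2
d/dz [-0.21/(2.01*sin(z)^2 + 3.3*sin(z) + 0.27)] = (0.8442*sin(z) + 0.693)*cos(z)/(2.01*sin(z)^2 + 3.3*sin(z) + 0.27)^2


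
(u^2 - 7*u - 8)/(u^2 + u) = (u - 8)/u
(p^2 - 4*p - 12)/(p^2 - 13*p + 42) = (p + 2)/(p - 7)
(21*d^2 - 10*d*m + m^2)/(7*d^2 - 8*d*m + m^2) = (3*d - m)/(d - m)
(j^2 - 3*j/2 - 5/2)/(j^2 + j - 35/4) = 2*(j + 1)/(2*j + 7)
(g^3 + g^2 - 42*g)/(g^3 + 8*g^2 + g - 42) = g*(g - 6)/(g^2 + g - 6)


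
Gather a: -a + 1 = 1 - a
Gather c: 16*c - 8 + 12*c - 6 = 28*c - 14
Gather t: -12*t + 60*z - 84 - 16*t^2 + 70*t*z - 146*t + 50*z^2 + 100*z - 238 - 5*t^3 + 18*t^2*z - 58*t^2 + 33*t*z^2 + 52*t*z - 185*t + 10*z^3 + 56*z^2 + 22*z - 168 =-5*t^3 + t^2*(18*z - 74) + t*(33*z^2 + 122*z - 343) + 10*z^3 + 106*z^2 + 182*z - 490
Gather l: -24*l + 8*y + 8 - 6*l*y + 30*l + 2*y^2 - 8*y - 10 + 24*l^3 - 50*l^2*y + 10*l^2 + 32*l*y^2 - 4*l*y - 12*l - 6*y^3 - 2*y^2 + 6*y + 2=24*l^3 + l^2*(10 - 50*y) + l*(32*y^2 - 10*y - 6) - 6*y^3 + 6*y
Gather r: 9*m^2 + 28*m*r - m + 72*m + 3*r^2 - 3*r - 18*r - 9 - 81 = 9*m^2 + 71*m + 3*r^2 + r*(28*m - 21) - 90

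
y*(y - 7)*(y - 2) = y^3 - 9*y^2 + 14*y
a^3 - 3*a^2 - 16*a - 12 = (a - 6)*(a + 1)*(a + 2)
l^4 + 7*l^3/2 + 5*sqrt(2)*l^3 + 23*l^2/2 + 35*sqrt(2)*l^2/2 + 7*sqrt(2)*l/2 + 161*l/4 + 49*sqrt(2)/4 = (l + 7/2)*(l + sqrt(2)/2)*(l + sqrt(2))*(l + 7*sqrt(2)/2)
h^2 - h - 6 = (h - 3)*(h + 2)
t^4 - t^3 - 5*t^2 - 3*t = t*(t - 3)*(t + 1)^2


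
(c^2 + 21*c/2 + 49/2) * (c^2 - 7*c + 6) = c^4 + 7*c^3/2 - 43*c^2 - 217*c/2 + 147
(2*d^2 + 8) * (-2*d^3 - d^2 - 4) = -4*d^5 - 2*d^4 - 16*d^3 - 16*d^2 - 32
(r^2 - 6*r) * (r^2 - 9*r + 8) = r^4 - 15*r^3 + 62*r^2 - 48*r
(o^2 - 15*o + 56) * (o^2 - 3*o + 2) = o^4 - 18*o^3 + 103*o^2 - 198*o + 112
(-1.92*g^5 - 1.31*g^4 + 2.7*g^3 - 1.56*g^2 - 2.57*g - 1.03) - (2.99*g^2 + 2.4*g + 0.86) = -1.92*g^5 - 1.31*g^4 + 2.7*g^3 - 4.55*g^2 - 4.97*g - 1.89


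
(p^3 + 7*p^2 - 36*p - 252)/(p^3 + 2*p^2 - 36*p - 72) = (p + 7)/(p + 2)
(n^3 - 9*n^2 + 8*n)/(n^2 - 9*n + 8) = n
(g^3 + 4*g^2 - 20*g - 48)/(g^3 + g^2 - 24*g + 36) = (g^2 - 2*g - 8)/(g^2 - 5*g + 6)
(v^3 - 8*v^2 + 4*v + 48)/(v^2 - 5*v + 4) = (v^2 - 4*v - 12)/(v - 1)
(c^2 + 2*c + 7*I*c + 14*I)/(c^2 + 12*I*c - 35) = (c + 2)/(c + 5*I)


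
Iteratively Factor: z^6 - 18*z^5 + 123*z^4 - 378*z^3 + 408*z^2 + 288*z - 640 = (z - 2)*(z^5 - 16*z^4 + 91*z^3 - 196*z^2 + 16*z + 320) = (z - 5)*(z - 2)*(z^4 - 11*z^3 + 36*z^2 - 16*z - 64) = (z - 5)*(z - 4)*(z - 2)*(z^3 - 7*z^2 + 8*z + 16) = (z - 5)*(z - 4)^2*(z - 2)*(z^2 - 3*z - 4) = (z - 5)*(z - 4)^3*(z - 2)*(z + 1)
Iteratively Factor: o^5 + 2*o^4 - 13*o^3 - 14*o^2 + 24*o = (o - 3)*(o^4 + 5*o^3 + 2*o^2 - 8*o) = (o - 3)*(o + 4)*(o^3 + o^2 - 2*o) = o*(o - 3)*(o + 4)*(o^2 + o - 2) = o*(o - 3)*(o + 2)*(o + 4)*(o - 1)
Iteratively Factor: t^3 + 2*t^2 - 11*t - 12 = (t - 3)*(t^2 + 5*t + 4) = (t - 3)*(t + 4)*(t + 1)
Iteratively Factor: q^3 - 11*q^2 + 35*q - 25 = (q - 5)*(q^2 - 6*q + 5) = (q - 5)*(q - 1)*(q - 5)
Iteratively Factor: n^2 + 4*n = (n)*(n + 4)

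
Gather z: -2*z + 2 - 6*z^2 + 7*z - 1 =-6*z^2 + 5*z + 1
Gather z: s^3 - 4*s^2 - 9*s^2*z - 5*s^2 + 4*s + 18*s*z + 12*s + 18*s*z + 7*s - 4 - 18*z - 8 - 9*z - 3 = s^3 - 9*s^2 + 23*s + z*(-9*s^2 + 36*s - 27) - 15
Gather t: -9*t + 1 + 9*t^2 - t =9*t^2 - 10*t + 1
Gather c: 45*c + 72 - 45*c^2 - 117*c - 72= -45*c^2 - 72*c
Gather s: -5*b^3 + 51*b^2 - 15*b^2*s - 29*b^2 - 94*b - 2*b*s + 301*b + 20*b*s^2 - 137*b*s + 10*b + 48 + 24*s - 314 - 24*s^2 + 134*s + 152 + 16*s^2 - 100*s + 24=-5*b^3 + 22*b^2 + 217*b + s^2*(20*b - 8) + s*(-15*b^2 - 139*b + 58) - 90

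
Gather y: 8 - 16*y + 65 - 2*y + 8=81 - 18*y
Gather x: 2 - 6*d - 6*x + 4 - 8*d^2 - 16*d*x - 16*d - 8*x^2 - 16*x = -8*d^2 - 22*d - 8*x^2 + x*(-16*d - 22) + 6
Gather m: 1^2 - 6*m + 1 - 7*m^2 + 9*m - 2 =-7*m^2 + 3*m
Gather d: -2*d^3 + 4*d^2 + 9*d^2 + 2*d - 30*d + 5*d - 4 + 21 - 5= -2*d^3 + 13*d^2 - 23*d + 12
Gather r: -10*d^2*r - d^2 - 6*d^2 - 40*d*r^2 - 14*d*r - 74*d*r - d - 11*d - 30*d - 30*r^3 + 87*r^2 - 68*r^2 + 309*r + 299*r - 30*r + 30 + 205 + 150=-7*d^2 - 42*d - 30*r^3 + r^2*(19 - 40*d) + r*(-10*d^2 - 88*d + 578) + 385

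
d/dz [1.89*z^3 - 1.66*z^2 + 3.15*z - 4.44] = 5.67*z^2 - 3.32*z + 3.15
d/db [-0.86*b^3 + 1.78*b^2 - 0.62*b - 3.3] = -2.58*b^2 + 3.56*b - 0.62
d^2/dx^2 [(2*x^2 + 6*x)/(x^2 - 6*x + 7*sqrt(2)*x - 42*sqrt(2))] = 4*(x*(x + 3)*(2*x - 6 + 7*sqrt(2))^2 - (x^2 + 3*x + (2*x + 3)*(2*x - 6 + 7*sqrt(2)))*(x^2 - 6*x + 7*sqrt(2)*x - 42*sqrt(2)) + (x^2 - 6*x + 7*sqrt(2)*x - 42*sqrt(2))^2)/(x^2 - 6*x + 7*sqrt(2)*x - 42*sqrt(2))^3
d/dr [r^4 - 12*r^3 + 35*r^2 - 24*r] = 4*r^3 - 36*r^2 + 70*r - 24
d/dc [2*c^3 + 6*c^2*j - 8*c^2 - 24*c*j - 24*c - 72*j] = 6*c^2 + 12*c*j - 16*c - 24*j - 24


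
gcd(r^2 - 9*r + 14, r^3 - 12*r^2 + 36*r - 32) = r - 2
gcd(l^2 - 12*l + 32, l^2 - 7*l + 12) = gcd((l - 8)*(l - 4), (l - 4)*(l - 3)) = l - 4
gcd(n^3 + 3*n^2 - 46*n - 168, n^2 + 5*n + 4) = n + 4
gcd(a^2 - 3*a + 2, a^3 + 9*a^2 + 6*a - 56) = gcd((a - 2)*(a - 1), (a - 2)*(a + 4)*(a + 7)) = a - 2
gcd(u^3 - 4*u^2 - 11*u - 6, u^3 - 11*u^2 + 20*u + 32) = u + 1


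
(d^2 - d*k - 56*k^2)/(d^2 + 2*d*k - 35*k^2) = (d - 8*k)/(d - 5*k)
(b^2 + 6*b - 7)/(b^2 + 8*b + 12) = (b^2 + 6*b - 7)/(b^2 + 8*b + 12)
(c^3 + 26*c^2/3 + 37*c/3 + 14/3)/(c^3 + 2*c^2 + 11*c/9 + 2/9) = 3*(c + 7)/(3*c + 1)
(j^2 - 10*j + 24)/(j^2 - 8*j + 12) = (j - 4)/(j - 2)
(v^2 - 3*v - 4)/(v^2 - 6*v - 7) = (v - 4)/(v - 7)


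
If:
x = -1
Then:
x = -1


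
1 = 1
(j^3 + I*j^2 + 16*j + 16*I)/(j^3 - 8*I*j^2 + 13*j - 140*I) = (j^2 - 3*I*j + 4)/(j^2 - 12*I*j - 35)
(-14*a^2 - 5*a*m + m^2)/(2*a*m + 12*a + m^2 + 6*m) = (-7*a + m)/(m + 6)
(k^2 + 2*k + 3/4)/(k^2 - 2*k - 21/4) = (2*k + 1)/(2*k - 7)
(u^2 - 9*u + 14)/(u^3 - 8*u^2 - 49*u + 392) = (u - 2)/(u^2 - u - 56)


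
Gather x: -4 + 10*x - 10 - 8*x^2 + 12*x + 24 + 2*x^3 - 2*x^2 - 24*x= 2*x^3 - 10*x^2 - 2*x + 10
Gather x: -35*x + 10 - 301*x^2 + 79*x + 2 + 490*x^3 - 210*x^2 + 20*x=490*x^3 - 511*x^2 + 64*x + 12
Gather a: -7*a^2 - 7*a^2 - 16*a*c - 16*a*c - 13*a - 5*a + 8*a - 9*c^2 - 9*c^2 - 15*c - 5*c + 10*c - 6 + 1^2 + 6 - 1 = -14*a^2 + a*(-32*c - 10) - 18*c^2 - 10*c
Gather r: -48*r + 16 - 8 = 8 - 48*r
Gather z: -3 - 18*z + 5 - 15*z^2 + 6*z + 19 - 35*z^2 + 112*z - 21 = -50*z^2 + 100*z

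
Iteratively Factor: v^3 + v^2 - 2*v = (v)*(v^2 + v - 2) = v*(v + 2)*(v - 1)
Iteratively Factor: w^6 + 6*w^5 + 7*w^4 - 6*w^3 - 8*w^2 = (w)*(w^5 + 6*w^4 + 7*w^3 - 6*w^2 - 8*w) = w^2*(w^4 + 6*w^3 + 7*w^2 - 6*w - 8) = w^2*(w + 1)*(w^3 + 5*w^2 + 2*w - 8) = w^2*(w + 1)*(w + 4)*(w^2 + w - 2) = w^2*(w + 1)*(w + 2)*(w + 4)*(w - 1)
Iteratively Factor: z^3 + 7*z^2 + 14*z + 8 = (z + 2)*(z^2 + 5*z + 4) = (z + 2)*(z + 4)*(z + 1)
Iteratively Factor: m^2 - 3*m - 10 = (m - 5)*(m + 2)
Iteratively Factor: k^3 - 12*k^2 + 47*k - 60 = (k - 4)*(k^2 - 8*k + 15) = (k - 4)*(k - 3)*(k - 5)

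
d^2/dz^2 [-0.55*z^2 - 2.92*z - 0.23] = -1.10000000000000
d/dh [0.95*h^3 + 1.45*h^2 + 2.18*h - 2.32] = 2.85*h^2 + 2.9*h + 2.18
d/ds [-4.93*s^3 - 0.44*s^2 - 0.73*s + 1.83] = -14.79*s^2 - 0.88*s - 0.73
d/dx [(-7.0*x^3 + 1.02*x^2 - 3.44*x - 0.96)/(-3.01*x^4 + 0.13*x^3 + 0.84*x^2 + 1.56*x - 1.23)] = (-21.07*x^6 + 6.1404*x^5 - 37.0758*x^4 - 32.504*x^3 + 30.6852*x^2 - 0.8964*x + 5.7288)/(9.0601*x^8 - 0.7826*x^7 - 5.0399*x^6 - 9.1728*x^5 + 8.5158*x^4 + 2.301*x^3 + 0.3672*x^2 - 3.8376*x + 1.5129)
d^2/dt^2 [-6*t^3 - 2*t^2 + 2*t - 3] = -36*t - 4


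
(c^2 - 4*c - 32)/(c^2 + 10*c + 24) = (c - 8)/(c + 6)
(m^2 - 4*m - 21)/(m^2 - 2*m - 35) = (m + 3)/(m + 5)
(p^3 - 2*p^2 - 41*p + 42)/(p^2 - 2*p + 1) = (p^2 - p - 42)/(p - 1)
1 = 1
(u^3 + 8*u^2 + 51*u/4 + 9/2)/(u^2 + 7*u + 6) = (u^2 + 2*u + 3/4)/(u + 1)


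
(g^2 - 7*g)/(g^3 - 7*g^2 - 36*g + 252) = g/(g^2 - 36)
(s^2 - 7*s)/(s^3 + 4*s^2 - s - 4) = s*(s - 7)/(s^3 + 4*s^2 - s - 4)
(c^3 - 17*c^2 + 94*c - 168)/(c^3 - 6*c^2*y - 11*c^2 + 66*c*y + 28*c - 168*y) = (6 - c)/(-c + 6*y)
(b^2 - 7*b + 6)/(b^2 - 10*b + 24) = (b - 1)/(b - 4)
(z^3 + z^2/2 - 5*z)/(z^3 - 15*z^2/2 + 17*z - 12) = z*(2*z + 5)/(2*z^2 - 11*z + 12)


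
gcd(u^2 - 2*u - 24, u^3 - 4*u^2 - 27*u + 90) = u - 6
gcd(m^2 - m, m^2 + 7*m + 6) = 1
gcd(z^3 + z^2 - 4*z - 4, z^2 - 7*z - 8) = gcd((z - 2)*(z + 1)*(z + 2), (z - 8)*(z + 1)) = z + 1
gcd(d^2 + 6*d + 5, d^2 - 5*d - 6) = d + 1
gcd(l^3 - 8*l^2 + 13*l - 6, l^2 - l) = l - 1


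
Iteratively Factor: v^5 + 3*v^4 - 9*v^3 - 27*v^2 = (v)*(v^4 + 3*v^3 - 9*v^2 - 27*v) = v*(v + 3)*(v^3 - 9*v) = v^2*(v + 3)*(v^2 - 9) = v^2*(v - 3)*(v + 3)*(v + 3)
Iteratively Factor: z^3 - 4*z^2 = (z - 4)*(z^2) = z*(z - 4)*(z)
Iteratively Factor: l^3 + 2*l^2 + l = (l + 1)*(l^2 + l) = l*(l + 1)*(l + 1)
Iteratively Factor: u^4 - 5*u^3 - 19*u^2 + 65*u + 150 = (u + 3)*(u^3 - 8*u^2 + 5*u + 50) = (u - 5)*(u + 3)*(u^2 - 3*u - 10) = (u - 5)*(u + 2)*(u + 3)*(u - 5)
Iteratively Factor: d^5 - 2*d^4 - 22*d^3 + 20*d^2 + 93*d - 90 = (d + 3)*(d^4 - 5*d^3 - 7*d^2 + 41*d - 30) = (d - 1)*(d + 3)*(d^3 - 4*d^2 - 11*d + 30) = (d - 2)*(d - 1)*(d + 3)*(d^2 - 2*d - 15) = (d - 2)*(d - 1)*(d + 3)^2*(d - 5)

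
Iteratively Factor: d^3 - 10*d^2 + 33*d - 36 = (d - 3)*(d^2 - 7*d + 12) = (d - 3)^2*(d - 4)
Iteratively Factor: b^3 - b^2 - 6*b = (b)*(b^2 - b - 6) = b*(b - 3)*(b + 2)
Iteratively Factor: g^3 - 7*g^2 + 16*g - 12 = (g - 2)*(g^2 - 5*g + 6) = (g - 2)^2*(g - 3)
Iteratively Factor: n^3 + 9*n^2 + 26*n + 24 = (n + 2)*(n^2 + 7*n + 12) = (n + 2)*(n + 3)*(n + 4)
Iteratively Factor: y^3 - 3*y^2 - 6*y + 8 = (y + 2)*(y^2 - 5*y + 4) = (y - 1)*(y + 2)*(y - 4)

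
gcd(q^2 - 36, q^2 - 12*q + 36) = q - 6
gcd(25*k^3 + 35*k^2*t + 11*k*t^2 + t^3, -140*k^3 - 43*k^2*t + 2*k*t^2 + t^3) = 5*k + t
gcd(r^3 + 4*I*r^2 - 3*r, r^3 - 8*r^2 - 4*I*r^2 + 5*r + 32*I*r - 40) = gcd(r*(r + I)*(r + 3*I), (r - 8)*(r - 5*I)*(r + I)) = r + I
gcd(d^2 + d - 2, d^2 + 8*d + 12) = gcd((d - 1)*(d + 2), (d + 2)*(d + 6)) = d + 2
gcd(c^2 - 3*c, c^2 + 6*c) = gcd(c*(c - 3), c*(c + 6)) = c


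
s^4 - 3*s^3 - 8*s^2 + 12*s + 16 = (s - 4)*(s - 2)*(s + 1)*(s + 2)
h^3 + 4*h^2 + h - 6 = (h - 1)*(h + 2)*(h + 3)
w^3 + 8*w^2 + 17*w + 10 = (w + 1)*(w + 2)*(w + 5)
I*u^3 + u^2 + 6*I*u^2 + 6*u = u*(u + 6)*(I*u + 1)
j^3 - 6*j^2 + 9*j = j*(j - 3)^2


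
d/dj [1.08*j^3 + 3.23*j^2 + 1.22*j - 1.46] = 3.24*j^2 + 6.46*j + 1.22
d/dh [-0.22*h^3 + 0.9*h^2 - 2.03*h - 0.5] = -0.66*h^2 + 1.8*h - 2.03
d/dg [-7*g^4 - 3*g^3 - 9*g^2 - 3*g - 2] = -28*g^3 - 9*g^2 - 18*g - 3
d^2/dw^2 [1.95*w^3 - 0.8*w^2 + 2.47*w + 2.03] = 11.7*w - 1.6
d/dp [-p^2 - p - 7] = -2*p - 1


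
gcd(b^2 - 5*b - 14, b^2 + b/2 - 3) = b + 2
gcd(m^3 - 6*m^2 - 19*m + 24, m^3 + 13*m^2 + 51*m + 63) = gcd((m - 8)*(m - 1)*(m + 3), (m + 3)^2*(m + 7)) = m + 3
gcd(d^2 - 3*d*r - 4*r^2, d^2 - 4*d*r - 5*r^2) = d + r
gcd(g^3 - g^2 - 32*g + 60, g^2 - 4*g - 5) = g - 5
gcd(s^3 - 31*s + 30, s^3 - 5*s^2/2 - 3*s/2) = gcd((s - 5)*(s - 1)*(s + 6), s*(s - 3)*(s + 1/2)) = 1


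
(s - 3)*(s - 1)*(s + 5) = s^3 + s^2 - 17*s + 15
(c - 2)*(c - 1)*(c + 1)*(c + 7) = c^4 + 5*c^3 - 15*c^2 - 5*c + 14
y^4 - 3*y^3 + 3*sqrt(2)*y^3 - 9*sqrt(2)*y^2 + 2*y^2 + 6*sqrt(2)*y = y*(y - 2)*(y - 1)*(y + 3*sqrt(2))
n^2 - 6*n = n*(n - 6)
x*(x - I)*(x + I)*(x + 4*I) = x^4 + 4*I*x^3 + x^2 + 4*I*x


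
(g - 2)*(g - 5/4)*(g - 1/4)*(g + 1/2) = g^4 - 3*g^3 + 25*g^2/16 + 33*g/32 - 5/16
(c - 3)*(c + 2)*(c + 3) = c^3 + 2*c^2 - 9*c - 18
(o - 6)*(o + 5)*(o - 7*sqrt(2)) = o^3 - 7*sqrt(2)*o^2 - o^2 - 30*o + 7*sqrt(2)*o + 210*sqrt(2)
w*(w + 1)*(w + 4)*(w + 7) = w^4 + 12*w^3 + 39*w^2 + 28*w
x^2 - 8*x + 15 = (x - 5)*(x - 3)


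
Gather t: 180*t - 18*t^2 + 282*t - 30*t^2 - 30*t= -48*t^2 + 432*t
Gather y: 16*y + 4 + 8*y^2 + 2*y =8*y^2 + 18*y + 4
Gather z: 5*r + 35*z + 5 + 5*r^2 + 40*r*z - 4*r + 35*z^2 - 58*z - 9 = 5*r^2 + r + 35*z^2 + z*(40*r - 23) - 4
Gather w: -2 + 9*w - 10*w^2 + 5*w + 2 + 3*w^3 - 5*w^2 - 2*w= 3*w^3 - 15*w^2 + 12*w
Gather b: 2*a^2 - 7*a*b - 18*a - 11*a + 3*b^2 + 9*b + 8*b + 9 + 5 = 2*a^2 - 29*a + 3*b^2 + b*(17 - 7*a) + 14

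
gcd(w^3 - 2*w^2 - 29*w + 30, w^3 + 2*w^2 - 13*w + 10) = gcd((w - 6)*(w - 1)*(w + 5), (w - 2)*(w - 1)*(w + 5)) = w^2 + 4*w - 5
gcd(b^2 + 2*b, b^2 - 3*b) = b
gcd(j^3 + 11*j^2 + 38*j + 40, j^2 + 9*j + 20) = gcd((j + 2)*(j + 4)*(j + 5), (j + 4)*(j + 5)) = j^2 + 9*j + 20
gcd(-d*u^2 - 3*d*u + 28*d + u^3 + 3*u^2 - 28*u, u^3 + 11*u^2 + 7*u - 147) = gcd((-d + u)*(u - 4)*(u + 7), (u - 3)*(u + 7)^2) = u + 7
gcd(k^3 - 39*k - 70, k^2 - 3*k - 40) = k + 5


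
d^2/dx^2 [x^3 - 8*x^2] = 6*x - 16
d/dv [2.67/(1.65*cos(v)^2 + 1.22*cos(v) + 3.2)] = (8.811*cos(v) + 3.2574)*sin(v)/(1.65*cos(v)^2 + 1.22*cos(v) + 3.2)^2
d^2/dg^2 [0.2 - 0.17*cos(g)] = 0.17*cos(g)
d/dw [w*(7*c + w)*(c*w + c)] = c*(14*c*w + 7*c + 3*w^2 + 2*w)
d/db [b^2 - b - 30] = 2*b - 1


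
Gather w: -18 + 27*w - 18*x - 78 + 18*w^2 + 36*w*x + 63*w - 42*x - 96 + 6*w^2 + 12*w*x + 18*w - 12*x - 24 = 24*w^2 + w*(48*x + 108) - 72*x - 216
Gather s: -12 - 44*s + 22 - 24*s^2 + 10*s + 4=-24*s^2 - 34*s + 14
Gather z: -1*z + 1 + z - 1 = 0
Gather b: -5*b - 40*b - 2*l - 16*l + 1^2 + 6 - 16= -45*b - 18*l - 9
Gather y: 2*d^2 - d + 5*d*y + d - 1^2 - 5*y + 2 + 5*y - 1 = 2*d^2 + 5*d*y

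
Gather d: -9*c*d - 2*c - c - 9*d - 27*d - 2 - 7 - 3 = -3*c + d*(-9*c - 36) - 12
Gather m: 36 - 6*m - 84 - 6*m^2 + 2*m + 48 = -6*m^2 - 4*m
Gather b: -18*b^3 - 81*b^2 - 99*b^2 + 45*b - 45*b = -18*b^3 - 180*b^2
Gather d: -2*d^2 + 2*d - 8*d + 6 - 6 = -2*d^2 - 6*d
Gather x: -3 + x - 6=x - 9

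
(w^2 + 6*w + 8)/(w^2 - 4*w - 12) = (w + 4)/(w - 6)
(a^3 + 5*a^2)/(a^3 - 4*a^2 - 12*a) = a*(a + 5)/(a^2 - 4*a - 12)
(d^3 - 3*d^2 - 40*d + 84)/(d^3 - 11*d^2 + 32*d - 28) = (d + 6)/(d - 2)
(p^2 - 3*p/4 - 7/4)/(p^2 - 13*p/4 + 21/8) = 2*(p + 1)/(2*p - 3)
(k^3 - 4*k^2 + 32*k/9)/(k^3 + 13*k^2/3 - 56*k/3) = (k - 4/3)/(k + 7)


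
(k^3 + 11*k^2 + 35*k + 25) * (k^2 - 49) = k^5 + 11*k^4 - 14*k^3 - 514*k^2 - 1715*k - 1225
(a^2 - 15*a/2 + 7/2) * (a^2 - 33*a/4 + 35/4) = a^4 - 63*a^3/4 + 593*a^2/8 - 189*a/2 + 245/8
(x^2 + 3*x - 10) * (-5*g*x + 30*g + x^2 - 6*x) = -5*g*x^3 + 15*g*x^2 + 140*g*x - 300*g + x^4 - 3*x^3 - 28*x^2 + 60*x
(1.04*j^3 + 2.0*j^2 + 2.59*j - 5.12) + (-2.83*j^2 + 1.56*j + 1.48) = 1.04*j^3 - 0.83*j^2 + 4.15*j - 3.64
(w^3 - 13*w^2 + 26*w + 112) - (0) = w^3 - 13*w^2 + 26*w + 112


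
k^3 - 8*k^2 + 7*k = k*(k - 7)*(k - 1)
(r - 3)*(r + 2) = r^2 - r - 6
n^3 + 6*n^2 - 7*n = n*(n - 1)*(n + 7)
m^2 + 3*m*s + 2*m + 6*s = (m + 2)*(m + 3*s)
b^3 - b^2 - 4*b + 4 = (b - 2)*(b - 1)*(b + 2)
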